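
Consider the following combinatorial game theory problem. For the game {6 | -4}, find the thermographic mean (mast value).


Game = {6 | -4}, a switch {a | b} with numbers a > b.
Its thermograph has left wall a - t and right wall b + t, which meet at t = (a - b)/2, where both equal (a + b)/2. So the mast (mean value) is at (a + b)/2.
Mean = (6 + (-4))/2 = 2/2 = 1

1


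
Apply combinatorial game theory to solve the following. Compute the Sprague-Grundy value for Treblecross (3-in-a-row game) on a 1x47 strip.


Treblecross: place X on empty cells; 3-in-a-row wins.
Playing within two cells of an existing X lets the opponent win at once, so sensible play treats the cells i-2..i+2 around each X as dead. The player left with no safe cell loses, so this is a normal-play take-away game on strips of safe cells.
Placing X at cell i (0-indexed) of a strip of k safe cells leaves independent strips of sizes max(0, i-2) and max(0, k-i-3). Hence G(k) = mex{ G(max(0,i-2)) XOR G(max(0,k-i-3)) : 0 <= i < k }, with G(0) = 0.
G(1): splits (0,0):0^0=0 -> mex({0}) = 1
G(2): splits (0,0):0^0=0 -> mex({0}) = 1
G(3): splits (0,0):0^0=0 -> mex({0}) = 1
G(4): splits (0,1):0^1=1 (0,0):0^0=0 -> mex({0, 1}) = 2
G(5): splits (0,2):0^1=1 (0,1):0^1=1 (0,0):0^0=0 -> mex({0, 1}) = 2
G(6) = mex({1}) = 0
G(7) = mex({0, 1, 2}) = 3
G(8) = mex({0, 1, 2}) = 3
G(9) = mex({0, 2}) = 1
G(10) = mex({0, 2, 3}) = 1
G(11) = mex({0, 3}) = 1
G(12) = mex({1, 3}) = 0
G(13) = mex({0, 1, 2, 3}) = 4
G(14) = mex({0, 1, 2}) = 3
G(15) = mex({0, 1, 2}) = 3
G(16) = mex({0, 1, 2, 4}) = 3
G(17) = mex({0, 1, 3, 4}) = 2
G(18) = mex({0, 1, 3, 4}) = 2
G(19) = mex({0, 1, 3, 5}) = 2
G(20) = mex({0, 1, 2, 3, 5}) = 4
G(21) = mex({0, 1, 2, 3, 5}) = 4
G(22) = mex({1, 2, 6}) = 0
G(23) = mex({0, 1, 2, 3, 4, 6}) = 5
G(24) = mex({0, 1, 2, 3, 4}) = 5
G(25) = mex({0, 1, 3, 4, 7}) = 2
G(26) = mex({0, 1, 3, 4, 5, 7}) = 2
G(27) = mex({0, 1, 3, 5}) = 2
G(28) = mex({0, 1, 2, 5}) = 3
G(29) = mex({0, 1, 2, 4, 5, 6}) = 3
G(30) = mex({1, 2, 4, 6}) = 0
G(31) = mex({0, 1, 2, 3, 4, 6}) = 5
G(32) = mex({1, 2, 3, 4, 7}) = 0
G(33) = mex({0, 3, 7}) = 1
G(34) = mex({0, 2, 3, 5, 7}) = 1
G(35) = mex({0, 2, 3, 5, 6}) = 1
G(36) = mex({0, 1, 2, 5, 6}) = 3
G(37) = mex({0, 1, 2, 4, 5, 6}) = 3
G(38) = mex({0, 1, 2, 4}) = 3
G(39) = mex({0, 1, 2, 3, 4, 7}) = 5
G(40) = mex({0, 1, 2, 3, 4, 5, 7}) = 6
G(41) = mex({0, 1, 2, 3, 5, 7}) = 4
G(42) = mex({0, 1, 2, 3, 5, 6, 7}) = 4
G(43) = mex({0, 2, 3, 5, 6}) = 1
G(44) = mex({1, 2, 3, 4, 5, 6}) = 0
G(45) = mex({0, 1, 2, 3, 4, 6, 7}) = 5
G(46) = mex({0, 1, 2, 3, 4, 7}) = 5
G(47) = mex({0, 1, 2, 3, 4, 5, 7}) = 6
Therefore G(47) = 6.

6


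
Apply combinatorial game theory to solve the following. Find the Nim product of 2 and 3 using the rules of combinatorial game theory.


Nim multiplication is bilinear over XOR: (u XOR v) * w = (u*w) XOR (v*w).
So we split each operand into its bit components and XOR the pairwise Nim products.
2 = 2 (as XOR of powers of 2).
3 = 1 + 2 (as XOR of powers of 2).
Using the standard Nim-product table on single bits:
  2*2 = 3,   2*4 = 8,   2*8 = 12,
  4*4 = 6,   4*8 = 11,  8*8 = 13,
and  1*x = x (identity), k*l = l*k (commutative).
Pairwise Nim products:
  2 * 1 = 2
  2 * 2 = 3
XOR them: 2 XOR 3 = 1.
Result: 2 * 3 = 1 (in Nim).

1


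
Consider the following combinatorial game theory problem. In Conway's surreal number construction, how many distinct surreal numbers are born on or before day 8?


Day 0: {|} = 0 is born. Count = 1.
Day n: the number of surreal numbers born by day n is 2^(n+1) - 1.
By day 0: 2^1 - 1 = 1
By day 1: 2^2 - 1 = 3
By day 2: 2^3 - 1 = 7
By day 3: 2^4 - 1 = 15
By day 4: 2^5 - 1 = 31
By day 5: 2^6 - 1 = 63
By day 6: 2^7 - 1 = 127
By day 7: 2^8 - 1 = 255
By day 8: 2^9 - 1 = 511
By day 8: 511 surreal numbers.

511


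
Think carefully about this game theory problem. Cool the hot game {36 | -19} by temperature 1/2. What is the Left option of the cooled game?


Original game: {36 | -19} (a switch {a | b} with a > b).
Cooling by t (for t below the temperature (a - b)/2 = 55/2) taxes each move by t: {a | b} cooled by t is {a - t | b + t}.
Cooling amount: t = 1/2
Cooled Left option: 36 - 1/2 = 71/2
Cooled Right option: -19 + 1/2 = -37/2
Cooled game: {71/2 | -37/2}
Left option = 71/2

71/2


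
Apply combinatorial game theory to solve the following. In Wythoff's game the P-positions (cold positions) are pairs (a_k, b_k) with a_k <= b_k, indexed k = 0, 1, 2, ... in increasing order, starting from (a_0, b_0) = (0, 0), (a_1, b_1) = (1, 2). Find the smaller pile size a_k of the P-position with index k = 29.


By Wythoff's theorem, a_k = floor(k * phi) and b_k = floor(k * phi^2) = a_k + k, where phi = (1 + sqrt(5))/2 is the golden ratio.
phi = (1 + sqrt(5))/2 = 1.618034
k = 29
k * phi = 29 * 1.618034 = 46.922986
a_29 = floor(k * phi) = 46

46


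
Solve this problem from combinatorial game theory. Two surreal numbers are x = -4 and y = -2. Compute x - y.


x = -4, y = -2
x - y = -4 - -2 = -2

-2


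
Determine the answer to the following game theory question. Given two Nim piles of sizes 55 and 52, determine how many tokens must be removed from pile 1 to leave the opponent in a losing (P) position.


Piles: 55 and 52
Current XOR: 55 XOR 52 = 3 (non-zero, so this is an N-position).
To make the XOR zero, we need to find a move that balances the piles.
For pile 1 (size 55): target = 55 XOR 3 = 52
We reduce pile 1 from 55 to 52.
Tokens removed: 55 - 52 = 3
Verification: 52 XOR 52 = 0

3


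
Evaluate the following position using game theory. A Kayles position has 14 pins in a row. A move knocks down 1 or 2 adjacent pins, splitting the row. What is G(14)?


Kayles: a move removes 1 or 2 adjacent pins from a contiguous row.
Removing pins from a row of k leaves two independent rows (a, b) with a + b = k - 1 (one pin) or a + b = k - 2 (two pins); an end removal gives a = 0.
By Sprague-Grundy, G(k) = mex{ G(a) XOR G(b) } over all these splits. G(0) = 0.
G(1): splits (0,0):0^0=0 -> mex({0}) = 1
G(2): splits (0,1):0^1=1 (0,0):0^0=0 -> mex({0, 1}) = 2
G(3): splits (0,2):0^2=2 (1,1):1^1=0 (0,1):0^1=1 -> mex({0, 1, 2}) = 3
G(4): splits (0,3):0^3=3 (1,2):1^2=3 (0,2):0^2=2 (1,1):1^1=0 -> mex({0, 2, 3}) = 1
G(5): splits (0,4):0^1=1 (1,3):1^3=2 (2,2):2^2=0 (0,3):0^3=3 (1,2):1^2=3 -> mex({0, 1, 2, 3}) = 4
G(6) = mex({0, 1, 2, 4}) = 3
G(7) = mex({0, 1, 3, 4, 5}) = 2
G(8) = mex({0, 2, 3, 5, 6}) = 1
G(9) = mex({0, 1, 2, 3, 6, 7}) = 4
G(10) = mex({0, 1, 3, 4, 5, 7}) = 2
G(11) = mex({0, 1, 2, 3, 4, 5}) = 6
G(12) = mex({0, 1, 2, 3, 5, 6, 7}) = 4
G(13) = mex({0, 2, 3, 4, 6, 7}) = 1
G(14) = mex({0, 1, 4, 5, 6, 7}) = 2
Therefore G(14) = 2.

2


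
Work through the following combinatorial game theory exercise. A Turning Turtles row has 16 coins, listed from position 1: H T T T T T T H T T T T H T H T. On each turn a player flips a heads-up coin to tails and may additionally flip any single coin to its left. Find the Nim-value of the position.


Coins: H T T T T T T H T T T T H T H T
Key fact: a single head at position k behaves exactly like a Nim heap of size k (turning it to T and optionally flipping a coin at j < k corresponds to moving the heap from k to j, or to 0), and heads combine as a disjunctive sum (two heads at the same place would cancel, matching j XOR j = 0). So the Nim-value is the XOR of the 1-indexed positions of the heads.
Face-up positions (1-indexed): [1, 8, 13, 15]
XOR 0 with 1: 0 XOR 1 = 1
XOR 1 with 8: 1 XOR 8 = 9
XOR 9 with 13: 9 XOR 13 = 4
XOR 4 with 15: 4 XOR 15 = 11
Nim-value = 11

11


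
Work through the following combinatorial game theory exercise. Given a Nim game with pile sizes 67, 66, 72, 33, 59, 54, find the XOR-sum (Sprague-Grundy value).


We need the XOR (exclusive or) of all pile sizes.
After XOR-ing pile 1 (size 67): 0 XOR 67 = 67
After XOR-ing pile 2 (size 66): 67 XOR 66 = 1
After XOR-ing pile 3 (size 72): 1 XOR 72 = 73
After XOR-ing pile 4 (size 33): 73 XOR 33 = 104
After XOR-ing pile 5 (size 59): 104 XOR 59 = 83
After XOR-ing pile 6 (size 54): 83 XOR 54 = 101
The Nim-value of this position is 101.

101


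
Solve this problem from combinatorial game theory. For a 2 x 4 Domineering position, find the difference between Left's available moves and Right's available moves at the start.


Board is 2 x 4 (rows x cols).
Left (vertical) placements: (rows-1) * cols = 1 * 4 = 4
Right (horizontal) placements: rows * (cols-1) = 2 * 3 = 6
Advantage = Left - Right = 4 - 6 = -2

-2


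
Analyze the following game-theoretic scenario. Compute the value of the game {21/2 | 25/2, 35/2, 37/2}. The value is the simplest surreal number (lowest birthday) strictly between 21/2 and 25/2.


Left options: {21/2}, max = 21/2
Right options: {25/2, 35/2, 37/2}, min = 25/2
All options are numbers and max(Left) < min(Right), so by the simplicity theorem the value is the simplest (earliest-born) number strictly between 21/2 and 25/2.
Integers 11 through 12 all lie strictly between 21/2 and 25/2.
Among integers, the simplest (lowest birthday = smallest |n|; 0 is born on day 0, +-n on day n) is 11.
No non-integer in the interval can be simpler: if x is a non-integer in the interval, then floor(x) or ceil(x) also lies in the interval (the interval contains an integer), and both are proper prefixes of x's sign expansion, i.e. born earlier. So the game value is 11.
Game value = 11

11


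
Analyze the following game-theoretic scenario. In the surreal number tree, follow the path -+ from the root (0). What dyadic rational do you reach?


Sign expansion: -+
Rule: track bounds (lo, hi), initially (-inf, +inf). On '+', the current value becomes lo and we move to the simplest number in (value, hi): value + 1 if hi = +inf, otherwise the midpoint (value + hi)/2. On '-', the current value becomes hi and we move to value - 1 if lo = -inf, otherwise the midpoint (lo + value)/2.
Start at 0.
Step 1: sign = -, move left. Bounds: (-inf, 0). Value = -1
Step 2: sign = +, move right. Bounds: (-1, 0). Value = -1/2
The surreal number with sign expansion -+ is -1/2.

-1/2


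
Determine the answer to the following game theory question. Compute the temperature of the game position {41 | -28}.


The game is {41 | -28}, a switch {a | b} with numbers a > b.
Cooling {a | b} by t gives {a - t | b + t}, which stops being hot when a - t = b + t, i.e. at t = (a - b)/2. So the temperature of a switch is (a - b)/2.
Temperature = (Left option - Right option) / 2
= (41 - (-28)) / 2
= 69 / 2
= 69/2

69/2


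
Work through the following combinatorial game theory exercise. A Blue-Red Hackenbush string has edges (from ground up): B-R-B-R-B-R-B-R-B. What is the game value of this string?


Edges (from ground): B-R-B-R-B-R-B-R-B
By Berlekamp's sign-expansion rule, a Blue-Red Hackenbush stalk has the value of the surreal number whose sign sequence is the edge sequence with B -> + and R -> -.
Sign sequence: +-+-+-+-+
Trace the sign expansion in the surreal number tree, starting from 0:
Edge 1: B (sign +) -> bounds (0, +inf), value = 1
Edge 2: R (sign -) -> bounds (0, 1), value = 1/2
Edge 3: B (sign +) -> bounds (1/2, 1), value = 3/4
Edge 4: R (sign -) -> bounds (1/2, 3/4), value = 5/8
Edge 5: B (sign +) -> bounds (5/8, 3/4), value = 11/16
Edge 6: R (sign -) -> bounds (5/8, 11/16), value = 21/32
Edge 7: B (sign +) -> bounds (21/32, 11/16), value = 43/64
Edge 8: R (sign -) -> bounds (21/32, 43/64), value = 85/128
Edge 9: B (sign +) -> bounds (85/128, 43/64), value = 171/256
Game value = 171/256

171/256


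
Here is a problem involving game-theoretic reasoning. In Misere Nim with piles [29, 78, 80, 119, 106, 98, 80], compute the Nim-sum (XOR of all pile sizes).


We need the XOR (exclusive or) of all pile sizes.
After XOR-ing pile 1 (size 29): 0 XOR 29 = 29
After XOR-ing pile 2 (size 78): 29 XOR 78 = 83
After XOR-ing pile 3 (size 80): 83 XOR 80 = 3
After XOR-ing pile 4 (size 119): 3 XOR 119 = 116
After XOR-ing pile 5 (size 106): 116 XOR 106 = 30
After XOR-ing pile 6 (size 98): 30 XOR 98 = 124
After XOR-ing pile 7 (size 80): 124 XOR 80 = 44
The Nim-value of this position is 44.

44


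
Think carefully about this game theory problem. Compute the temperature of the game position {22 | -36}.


The game is {22 | -36}, a switch {a | b} with numbers a > b.
Cooling {a | b} by t gives {a - t | b + t}, which stops being hot when a - t = b + t, i.e. at t = (a - b)/2. So the temperature of a switch is (a - b)/2.
Temperature = (Left option - Right option) / 2
= (22 - (-36)) / 2
= 58 / 2
= 29

29


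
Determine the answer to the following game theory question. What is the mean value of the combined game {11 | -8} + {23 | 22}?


G1 = {11 | -8}, G2 = {23 | 22}
Each is a switch {a | b} with numbers a > b; its mean value is (a + b)/2, and mean value is additive over game sums: m(G1 + G2) = m(G1) + m(G2).
Mean of G1 = (11 + (-8))/2 = 3/2 = 3/2
Mean of G2 = (23 + (22))/2 = 45/2 = 45/2
Mean of G1 + G2 = 3/2 + 45/2 = 24

24


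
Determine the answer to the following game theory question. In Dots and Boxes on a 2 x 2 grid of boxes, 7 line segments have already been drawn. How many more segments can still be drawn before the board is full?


Grid: 2 x 2 boxes, i.e. 3 rows and 3 columns of dots.
Horizontal edges: (rows + 1) * cols = 3 * 2 = 6
Vertical edges: rows * (cols + 1) = 2 * 3 = 6
Total edges: 6 + 6 = 12
Edges drawn: 7
Remaining: 12 - 7 = 5

5


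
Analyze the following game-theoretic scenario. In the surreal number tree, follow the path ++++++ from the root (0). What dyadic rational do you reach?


Sign expansion: ++++++
Rule: track bounds (lo, hi), initially (-inf, +inf). On '+', the current value becomes lo and we move to the simplest number in (value, hi): value + 1 if hi = +inf, otherwise the midpoint (value + hi)/2. On '-', the current value becomes hi and we move to value - 1 if lo = -inf, otherwise the midpoint (lo + value)/2.
Start at 0.
Step 1: sign = +, move right. Bounds: (0, +inf). Value = 1
Step 2: sign = +, move right. Bounds: (1, +inf). Value = 2
Step 3: sign = +, move right. Bounds: (2, +inf). Value = 3
Step 4: sign = +, move right. Bounds: (3, +inf). Value = 4
Step 5: sign = +, move right. Bounds: (4, +inf). Value = 5
Step 6: sign = +, move right. Bounds: (5, +inf). Value = 6
The surreal number with sign expansion ++++++ is 6.

6


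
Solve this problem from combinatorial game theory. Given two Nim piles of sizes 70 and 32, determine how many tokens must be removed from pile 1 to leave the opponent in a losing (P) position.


Piles: 70 and 32
Current XOR: 70 XOR 32 = 102 (non-zero, so this is an N-position).
To make the XOR zero, we need to find a move that balances the piles.
For pile 1 (size 70): target = 70 XOR 102 = 32
We reduce pile 1 from 70 to 32.
Tokens removed: 70 - 32 = 38
Verification: 32 XOR 32 = 0

38


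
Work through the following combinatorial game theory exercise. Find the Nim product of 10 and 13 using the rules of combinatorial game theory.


Nim multiplication is bilinear over XOR: (u XOR v) * w = (u*w) XOR (v*w).
So we split each operand into its bit components and XOR the pairwise Nim products.
10 = 2 + 8 (as XOR of powers of 2).
13 = 1 + 4 + 8 (as XOR of powers of 2).
Using the standard Nim-product table on single bits:
  2*2 = 3,   2*4 = 8,   2*8 = 12,
  4*4 = 6,   4*8 = 11,  8*8 = 13,
and  1*x = x (identity), k*l = l*k (commutative).
Pairwise Nim products:
  2 * 1 = 2
  2 * 4 = 8
  2 * 8 = 12
  8 * 1 = 8
  8 * 4 = 11
  8 * 8 = 13
XOR them: 2 XOR 8 XOR 12 XOR 8 XOR 11 XOR 13 = 8.
Result: 10 * 13 = 8 (in Nim).

8


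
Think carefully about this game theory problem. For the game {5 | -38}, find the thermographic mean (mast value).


Game = {5 | -38}, a switch {a | b} with numbers a > b.
Its thermograph has left wall a - t and right wall b + t, which meet at t = (a - b)/2, where both equal (a + b)/2. So the mast (mean value) is at (a + b)/2.
Mean = (5 + (-38))/2 = -33/2 = -33/2

-33/2


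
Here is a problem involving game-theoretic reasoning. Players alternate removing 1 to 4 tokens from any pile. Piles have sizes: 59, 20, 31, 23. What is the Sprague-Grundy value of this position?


Subtraction set: {1, 2, 3, 4}
For this subtraction set, G(n) = n mod 5 (period = max + 1 = 5).
Pile 1 (size 59): G(59) = 59 mod 5 = 4
Pile 2 (size 20): G(20) = 20 mod 5 = 0
Pile 3 (size 31): G(31) = 31 mod 5 = 1
Pile 4 (size 23): G(23) = 23 mod 5 = 3
Total Grundy value = XOR of all: 4 XOR 0 XOR 1 XOR 3 = 6

6


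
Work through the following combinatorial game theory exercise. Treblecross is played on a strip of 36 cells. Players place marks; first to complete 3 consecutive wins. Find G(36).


Treblecross: place X on empty cells; 3-in-a-row wins.
Playing within two cells of an existing X lets the opponent win at once, so sensible play treats the cells i-2..i+2 around each X as dead. The player left with no safe cell loses, so this is a normal-play take-away game on strips of safe cells.
Placing X at cell i (0-indexed) of a strip of k safe cells leaves independent strips of sizes max(0, i-2) and max(0, k-i-3). Hence G(k) = mex{ G(max(0,i-2)) XOR G(max(0,k-i-3)) : 0 <= i < k }, with G(0) = 0.
G(1): splits (0,0):0^0=0 -> mex({0}) = 1
G(2): splits (0,0):0^0=0 -> mex({0}) = 1
G(3): splits (0,0):0^0=0 -> mex({0}) = 1
G(4): splits (0,1):0^1=1 (0,0):0^0=0 -> mex({0, 1}) = 2
G(5): splits (0,2):0^1=1 (0,1):0^1=1 (0,0):0^0=0 -> mex({0, 1}) = 2
G(6) = mex({1}) = 0
G(7) = mex({0, 1, 2}) = 3
G(8) = mex({0, 1, 2}) = 3
G(9) = mex({0, 2}) = 1
G(10) = mex({0, 2, 3}) = 1
G(11) = mex({0, 3}) = 1
G(12) = mex({1, 3}) = 0
G(13) = mex({0, 1, 2, 3}) = 4
G(14) = mex({0, 1, 2}) = 3
G(15) = mex({0, 1, 2}) = 3
G(16) = mex({0, 1, 2, 4}) = 3
G(17) = mex({0, 1, 3, 4}) = 2
G(18) = mex({0, 1, 3, 4}) = 2
G(19) = mex({0, 1, 3, 5}) = 2
G(20) = mex({0, 1, 2, 3, 5}) = 4
G(21) = mex({0, 1, 2, 3, 5}) = 4
G(22) = mex({1, 2, 6}) = 0
G(23) = mex({0, 1, 2, 3, 4, 6}) = 5
G(24) = mex({0, 1, 2, 3, 4}) = 5
G(25) = mex({0, 1, 3, 4, 7}) = 2
G(26) = mex({0, 1, 3, 4, 5, 7}) = 2
G(27) = mex({0, 1, 3, 5}) = 2
G(28) = mex({0, 1, 2, 5}) = 3
G(29) = mex({0, 1, 2, 4, 5, 6}) = 3
G(30) = mex({1, 2, 4, 6}) = 0
G(31) = mex({0, 1, 2, 3, 4, 6}) = 5
G(32) = mex({1, 2, 3, 4, 7}) = 0
G(33) = mex({0, 3, 7}) = 1
G(34) = mex({0, 2, 3, 5, 7}) = 1
G(35) = mex({0, 2, 3, 5, 6}) = 1
G(36) = mex({0, 1, 2, 5, 6}) = 3
Therefore G(36) = 3.

3


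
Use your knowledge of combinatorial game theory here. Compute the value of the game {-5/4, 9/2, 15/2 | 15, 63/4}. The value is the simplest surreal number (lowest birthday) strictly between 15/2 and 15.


Left options: {-5/4, 9/2, 15/2}, max = 15/2
Right options: {15, 63/4}, min = 15
All options are numbers and max(Left) < min(Right), so by the simplicity theorem the value is the simplest (earliest-born) number strictly between 15/2 and 15.
Integers 8 through 14 all lie strictly between 15/2 and 15.
Among integers, the simplest (lowest birthday = smallest |n|; 0 is born on day 0, +-n on day n) is 8.
No non-integer in the interval can be simpler: if x is a non-integer in the interval, then floor(x) or ceil(x) also lies in the interval (the interval contains an integer), and both are proper prefixes of x's sign expansion, i.e. born earlier. So the game value is 8.
Game value = 8

8


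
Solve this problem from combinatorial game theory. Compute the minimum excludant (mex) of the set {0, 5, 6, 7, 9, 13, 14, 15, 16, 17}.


Set = {0, 5, 6, 7, 9, 13, 14, 15, 16, 17}
0 is in the set.
1 is NOT in the set. This is the mex.
mex = 1

1


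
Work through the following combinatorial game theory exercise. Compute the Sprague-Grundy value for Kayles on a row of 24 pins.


Kayles: a move removes 1 or 2 adjacent pins from a contiguous row.
Removing pins from a row of k leaves two independent rows (a, b) with a + b = k - 1 (one pin) or a + b = k - 2 (two pins); an end removal gives a = 0.
By Sprague-Grundy, G(k) = mex{ G(a) XOR G(b) } over all these splits. G(0) = 0.
G(1): splits (0,0):0^0=0 -> mex({0}) = 1
G(2): splits (0,1):0^1=1 (0,0):0^0=0 -> mex({0, 1}) = 2
G(3): splits (0,2):0^2=2 (1,1):1^1=0 (0,1):0^1=1 -> mex({0, 1, 2}) = 3
G(4): splits (0,3):0^3=3 (1,2):1^2=3 (0,2):0^2=2 (1,1):1^1=0 -> mex({0, 2, 3}) = 1
G(5): splits (0,4):0^1=1 (1,3):1^3=2 (2,2):2^2=0 (0,3):0^3=3 (1,2):1^2=3 -> mex({0, 1, 2, 3}) = 4
G(6) = mex({0, 1, 2, 4}) = 3
G(7) = mex({0, 1, 3, 4, 5}) = 2
G(8) = mex({0, 2, 3, 5, 6}) = 1
G(9) = mex({0, 1, 2, 3, 6, 7}) = 4
G(10) = mex({0, 1, 3, 4, 5, 7}) = 2
G(11) = mex({0, 1, 2, 3, 4, 5}) = 6
G(12) = mex({0, 1, 2, 3, 5, 6, 7}) = 4
G(13) = mex({0, 2, 3, 4, 6, 7}) = 1
G(14) = mex({0, 1, 4, 5, 6, 7}) = 2
G(15) = mex({0, 1, 2, 3, 4, 5, 6}) = 7
G(16) = mex({0, 2, 3, 5, 6, 7}) = 1
G(17) = mex({0, 1, 2, 3, 5, 6, 7}) = 4
G(18) = mex({0, 1, 2, 4, 5, 6}) = 3
G(19) = mex({0, 1, 3, 4, 5, 7}) = 2
G(20) = mex({0, 2, 3, 4, 5, 6, 7}) = 1
G(21) = mex({0, 1, 2, 3, 5, 6, 7}) = 4
G(22) = mex({0, 1, 2, 3, 4, 5, 7}) = 6
G(23) = mex({0, 1, 2, 3, 4, 5, 6}) = 7
G(24) = mex({0, 1, 2, 3, 5, 6, 7}) = 4
Therefore G(24) = 4.

4


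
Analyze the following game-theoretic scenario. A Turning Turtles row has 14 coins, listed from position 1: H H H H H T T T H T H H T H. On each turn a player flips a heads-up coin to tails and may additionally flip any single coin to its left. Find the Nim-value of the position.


Coins: H H H H H T T T H T H H T H
Key fact: a single head at position k behaves exactly like a Nim heap of size k (turning it to T and optionally flipping a coin at j < k corresponds to moving the heap from k to j, or to 0), and heads combine as a disjunctive sum (two heads at the same place would cancel, matching j XOR j = 0). So the Nim-value is the XOR of the 1-indexed positions of the heads.
Face-up positions (1-indexed): [1, 2, 3, 4, 5, 9, 11, 12, 14]
XOR 0 with 1: 0 XOR 1 = 1
XOR 1 with 2: 1 XOR 2 = 3
XOR 3 with 3: 3 XOR 3 = 0
XOR 0 with 4: 0 XOR 4 = 4
XOR 4 with 5: 4 XOR 5 = 1
XOR 1 with 9: 1 XOR 9 = 8
XOR 8 with 11: 8 XOR 11 = 3
XOR 3 with 12: 3 XOR 12 = 15
XOR 15 with 14: 15 XOR 14 = 1
Nim-value = 1

1


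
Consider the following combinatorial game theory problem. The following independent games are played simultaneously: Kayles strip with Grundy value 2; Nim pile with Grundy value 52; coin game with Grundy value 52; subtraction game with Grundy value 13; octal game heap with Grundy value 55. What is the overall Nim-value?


By the Sprague-Grundy theorem, the Grundy value of a sum of games is the XOR of individual Grundy values.
Kayles strip: Grundy value = 2. Running XOR: 0 XOR 2 = 2
Nim pile: Grundy value = 52. Running XOR: 2 XOR 52 = 54
coin game: Grundy value = 52. Running XOR: 54 XOR 52 = 2
subtraction game: Grundy value = 13. Running XOR: 2 XOR 13 = 15
octal game heap: Grundy value = 55. Running XOR: 15 XOR 55 = 56
The combined Grundy value is 56.

56


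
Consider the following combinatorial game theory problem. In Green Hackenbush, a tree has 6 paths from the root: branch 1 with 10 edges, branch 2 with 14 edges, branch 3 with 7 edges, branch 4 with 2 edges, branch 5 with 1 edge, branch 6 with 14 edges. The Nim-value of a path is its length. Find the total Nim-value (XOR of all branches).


The tree has 6 branches from the ground vertex.
In Green Hackenbush, the Nim-value of a simple path of length k is k.
Branch 1: length 10, Nim-value = 10
Branch 2: length 14, Nim-value = 14
Branch 3: length 7, Nim-value = 7
Branch 4: length 2, Nim-value = 2
Branch 5: length 1, Nim-value = 1
Branch 6: length 14, Nim-value = 14
Total Nim-value = XOR of all branch values:
0 XOR 10 = 10
10 XOR 14 = 4
4 XOR 7 = 3
3 XOR 2 = 1
1 XOR 1 = 0
0 XOR 14 = 14
Nim-value of the tree = 14

14


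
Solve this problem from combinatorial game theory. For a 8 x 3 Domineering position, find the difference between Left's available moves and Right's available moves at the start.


Board is 8 x 3 (rows x cols).
Left (vertical) placements: (rows-1) * cols = 7 * 3 = 21
Right (horizontal) placements: rows * (cols-1) = 8 * 2 = 16
Advantage = Left - Right = 21 - 16 = 5

5


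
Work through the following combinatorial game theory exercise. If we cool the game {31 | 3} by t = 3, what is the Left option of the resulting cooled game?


Original game: {31 | 3} (a switch {a | b} with a > b).
Cooling by t (for t below the temperature (a - b)/2 = 14) taxes each move by t: {a | b} cooled by t is {a - t | b + t}.
Cooling amount: t = 3
Cooled Left option: 31 - 3 = 28
Cooled Right option: 3 + 3 = 6
Cooled game: {28 | 6}
Left option = 28

28


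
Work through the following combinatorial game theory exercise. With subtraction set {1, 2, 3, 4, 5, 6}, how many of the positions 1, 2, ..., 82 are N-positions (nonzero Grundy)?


Subtraction set S = {1, 2, 3, 4, 5, 6}, so G(n) = n mod 7.
G(n) = 0 when n is a multiple of 7.
Multiples of 7 in [1, 82]: 11
N-positions (nonzero Grundy) = 82 - 11 = 71

71


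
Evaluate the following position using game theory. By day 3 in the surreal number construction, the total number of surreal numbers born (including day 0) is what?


Day 0: {|} = 0 is born. Count = 1.
Day n: the number of surreal numbers born by day n is 2^(n+1) - 1.
By day 0: 2^1 - 1 = 1
By day 1: 2^2 - 1 = 3
By day 2: 2^3 - 1 = 7
By day 3: 2^4 - 1 = 15
By day 3: 15 surreal numbers.

15


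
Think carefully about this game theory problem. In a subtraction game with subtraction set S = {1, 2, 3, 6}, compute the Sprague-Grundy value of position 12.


The subtraction set is S = {1, 2, 3, 6}.
G(k) = mex{ G(k - s) : s in S, s <= k }. We compute iteratively: G(0) = 0.
G(1) = mex({0}) = 1
G(2) = mex({0, 1}) = 2
G(3) = mex({0, 1, 2}) = 3
G(4) = mex({1, 2, 3}) = 0
G(5) = mex({0, 2, 3}) = 1
G(6) = mex({0, 1, 3}) = 2
G(7) = mex({0, 1, 2}) = 3
G(8) = mex({1, 2, 3}) = 0
G(9) = mex({0, 2, 3}) = 1
Observe that G(4)..G(9) = 0, 1, 2, 3, 0, 1 repeats G(0)..G(5) = 0, 1, 2, 3, 0, 1.
For k >= max(S) = 6, G(k) is determined by the previous 6 values G(k-6)..G(k-1); a window of 6 consecutive values has recurred shifted by 4, so by induction G(k + 4) = G(k) for all k >= 0: the sequence is periodic from the start with period 4.
One period: G(0..3) = 0, 1, 2, 3.
12 mod 4 = 0, so G(12) = G(0) = 0.

0


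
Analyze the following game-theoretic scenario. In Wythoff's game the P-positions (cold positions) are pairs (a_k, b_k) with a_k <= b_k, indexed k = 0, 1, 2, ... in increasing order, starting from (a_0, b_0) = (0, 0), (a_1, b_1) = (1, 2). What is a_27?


By Wythoff's theorem, a_k = floor(k * phi) and b_k = floor(k * phi^2) = a_k + k, where phi = (1 + sqrt(5))/2 is the golden ratio.
phi = (1 + sqrt(5))/2 = 1.618034
k = 27
k * phi = 27 * 1.618034 = 43.686918
a_27 = floor(k * phi) = 43

43


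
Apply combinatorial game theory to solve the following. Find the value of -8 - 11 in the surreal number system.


x = -8, y = 11
x - y = -8 - 11 = -19

-19


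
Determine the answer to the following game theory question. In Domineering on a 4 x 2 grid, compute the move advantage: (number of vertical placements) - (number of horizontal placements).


Board is 4 x 2 (rows x cols).
Left (vertical) placements: (rows-1) * cols = 3 * 2 = 6
Right (horizontal) placements: rows * (cols-1) = 4 * 1 = 4
Advantage = Left - Right = 6 - 4 = 2

2


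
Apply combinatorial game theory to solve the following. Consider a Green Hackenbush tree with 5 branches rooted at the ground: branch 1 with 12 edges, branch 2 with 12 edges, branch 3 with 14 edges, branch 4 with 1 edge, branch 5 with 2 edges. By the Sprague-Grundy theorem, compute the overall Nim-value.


The tree has 5 branches from the ground vertex.
In Green Hackenbush, the Nim-value of a simple path of length k is k.
Branch 1: length 12, Nim-value = 12
Branch 2: length 12, Nim-value = 12
Branch 3: length 14, Nim-value = 14
Branch 4: length 1, Nim-value = 1
Branch 5: length 2, Nim-value = 2
Total Nim-value = XOR of all branch values:
0 XOR 12 = 12
12 XOR 12 = 0
0 XOR 14 = 14
14 XOR 1 = 15
15 XOR 2 = 13
Nim-value of the tree = 13

13


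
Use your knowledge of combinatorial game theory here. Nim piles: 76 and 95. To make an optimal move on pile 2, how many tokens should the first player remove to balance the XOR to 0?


Piles: 76 and 95
Current XOR: 76 XOR 95 = 19 (non-zero, so this is an N-position).
To make the XOR zero, we need to find a move that balances the piles.
For pile 2 (size 95): target = 95 XOR 19 = 76
We reduce pile 2 from 95 to 76.
Tokens removed: 95 - 76 = 19
Verification: 76 XOR 76 = 0

19


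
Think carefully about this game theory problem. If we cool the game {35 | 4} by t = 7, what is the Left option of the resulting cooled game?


Original game: {35 | 4} (a switch {a | b} with a > b).
Cooling by t (for t below the temperature (a - b)/2 = 31/2) taxes each move by t: {a | b} cooled by t is {a - t | b + t}.
Cooling amount: t = 7
Cooled Left option: 35 - 7 = 28
Cooled Right option: 4 + 7 = 11
Cooled game: {28 | 11}
Left option = 28

28


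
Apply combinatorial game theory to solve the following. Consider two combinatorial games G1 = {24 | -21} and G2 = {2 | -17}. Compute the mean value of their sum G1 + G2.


G1 = {24 | -21}, G2 = {2 | -17}
Each is a switch {a | b} with numbers a > b; its mean value is (a + b)/2, and mean value is additive over game sums: m(G1 + G2) = m(G1) + m(G2).
Mean of G1 = (24 + (-21))/2 = 3/2 = 3/2
Mean of G2 = (2 + (-17))/2 = -15/2 = -15/2
Mean of G1 + G2 = 3/2 + -15/2 = -6

-6


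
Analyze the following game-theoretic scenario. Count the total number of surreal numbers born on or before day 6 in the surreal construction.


Day 0: {|} = 0 is born. Count = 1.
Day n: the number of surreal numbers born by day n is 2^(n+1) - 1.
By day 0: 2^1 - 1 = 1
By day 1: 2^2 - 1 = 3
By day 2: 2^3 - 1 = 7
By day 3: 2^4 - 1 = 15
By day 4: 2^5 - 1 = 31
By day 5: 2^6 - 1 = 63
By day 6: 2^7 - 1 = 127
By day 6: 127 surreal numbers.

127


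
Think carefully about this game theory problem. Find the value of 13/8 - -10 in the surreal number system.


x = 13/8, y = -10
Converting to common denominator: 8
x = 13/8, y = -80/8
x - y = 13/8 - -10 = 93/8

93/8


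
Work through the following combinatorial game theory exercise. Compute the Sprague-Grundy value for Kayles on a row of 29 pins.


Kayles: a move removes 1 or 2 adjacent pins from a contiguous row.
Removing pins from a row of k leaves two independent rows (a, b) with a + b = k - 1 (one pin) or a + b = k - 2 (two pins); an end removal gives a = 0.
By Sprague-Grundy, G(k) = mex{ G(a) XOR G(b) } over all these splits. G(0) = 0.
G(1): splits (0,0):0^0=0 -> mex({0}) = 1
G(2): splits (0,1):0^1=1 (0,0):0^0=0 -> mex({0, 1}) = 2
G(3): splits (0,2):0^2=2 (1,1):1^1=0 (0,1):0^1=1 -> mex({0, 1, 2}) = 3
G(4): splits (0,3):0^3=3 (1,2):1^2=3 (0,2):0^2=2 (1,1):1^1=0 -> mex({0, 2, 3}) = 1
G(5): splits (0,4):0^1=1 (1,3):1^3=2 (2,2):2^2=0 (0,3):0^3=3 (1,2):1^2=3 -> mex({0, 1, 2, 3}) = 4
G(6) = mex({0, 1, 2, 4}) = 3
G(7) = mex({0, 1, 3, 4, 5}) = 2
G(8) = mex({0, 2, 3, 5, 6}) = 1
G(9) = mex({0, 1, 2, 3, 6, 7}) = 4
G(10) = mex({0, 1, 3, 4, 5, 7}) = 2
G(11) = mex({0, 1, 2, 3, 4, 5}) = 6
G(12) = mex({0, 1, 2, 3, 5, 6, 7}) = 4
G(13) = mex({0, 2, 3, 4, 6, 7}) = 1
G(14) = mex({0, 1, 4, 5, 6, 7}) = 2
G(15) = mex({0, 1, 2, 3, 4, 5, 6}) = 7
G(16) = mex({0, 2, 3, 5, 6, 7}) = 1
G(17) = mex({0, 1, 2, 3, 5, 6, 7}) = 4
G(18) = mex({0, 1, 2, 4, 5, 6}) = 3
G(19) = mex({0, 1, 3, 4, 5, 7}) = 2
G(20) = mex({0, 2, 3, 4, 5, 6, 7}) = 1
G(21) = mex({0, 1, 2, 3, 5, 6, 7}) = 4
G(22) = mex({0, 1, 2, 3, 4, 5, 7}) = 6
G(23) = mex({0, 1, 2, 3, 4, 5, 6}) = 7
G(24) = mex({0, 1, 2, 3, 5, 6, 7}) = 4
G(25) = mex({0, 2, 3, 4, 6, 7}) = 1
G(26) = mex({0, 1, 3, 4, 5, 6, 7}) = 2
G(27) = mex({0, 1, 2, 3, 4, 5, 6, 7}) = 8
G(28) = mex({0, 1, 2, 3, 4, 6, 7, 8}) = 5
G(29) = mex({0, 1, 2, 3, 5, 6, 7, 8, 9}) = 4
Therefore G(29) = 4.

4


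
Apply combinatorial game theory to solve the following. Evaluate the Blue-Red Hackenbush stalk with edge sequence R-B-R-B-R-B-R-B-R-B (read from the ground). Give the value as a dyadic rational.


Edges (from ground): R-B-R-B-R-B-R-B-R-B
By Berlekamp's sign-expansion rule, a Blue-Red Hackenbush stalk has the value of the surreal number whose sign sequence is the edge sequence with B -> + and R -> -.
Sign sequence: -+-+-+-+-+
Trace the sign expansion in the surreal number tree, starting from 0:
Edge 1: R (sign -) -> bounds (-inf, 0), value = -1
Edge 2: B (sign +) -> bounds (-1, 0), value = -1/2
Edge 3: R (sign -) -> bounds (-1, -1/2), value = -3/4
Edge 4: B (sign +) -> bounds (-3/4, -1/2), value = -5/8
Edge 5: R (sign -) -> bounds (-3/4, -5/8), value = -11/16
Edge 6: B (sign +) -> bounds (-11/16, -5/8), value = -21/32
Edge 7: R (sign -) -> bounds (-11/16, -21/32), value = -43/64
Edge 8: B (sign +) -> bounds (-43/64, -21/32), value = -85/128
Edge 9: R (sign -) -> bounds (-43/64, -85/128), value = -171/256
Edge 10: B (sign +) -> bounds (-171/256, -85/128), value = -341/512
Game value = -341/512

-341/512


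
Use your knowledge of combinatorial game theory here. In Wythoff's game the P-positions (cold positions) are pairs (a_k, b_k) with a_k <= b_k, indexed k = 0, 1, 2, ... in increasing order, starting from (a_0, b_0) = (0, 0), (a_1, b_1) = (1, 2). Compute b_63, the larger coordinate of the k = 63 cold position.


By Wythoff's theorem, a_k = floor(k * phi) and b_k = floor(k * phi^2) = a_k + k, where phi = (1 + sqrt(5))/2 is the golden ratio.
phi = (1 + sqrt(5))/2 = 1.618034
phi^2 = phi + 1 = 2.618034
k = 63
k * phi^2 = 63 * 2.618034 = 164.936141
b_63 = floor(k * phi^2) = 164 (check: a_63 + k = 101 + 63 = 164)

164


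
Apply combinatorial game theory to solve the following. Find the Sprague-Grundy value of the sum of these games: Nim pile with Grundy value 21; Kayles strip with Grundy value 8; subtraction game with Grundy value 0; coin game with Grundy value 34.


By the Sprague-Grundy theorem, the Grundy value of a sum of games is the XOR of individual Grundy values.
Nim pile: Grundy value = 21. Running XOR: 0 XOR 21 = 21
Kayles strip: Grundy value = 8. Running XOR: 21 XOR 8 = 29
subtraction game: Grundy value = 0. Running XOR: 29 XOR 0 = 29
coin game: Grundy value = 34. Running XOR: 29 XOR 34 = 63
The combined Grundy value is 63.

63


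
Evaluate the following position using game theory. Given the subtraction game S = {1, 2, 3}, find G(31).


The subtraction set is S = {1, 2, 3}.
G(k) = mex{ G(k - s) : s in S, s <= k }. We compute iteratively: G(0) = 0.
G(1) = mex({0}) = 1
G(2) = mex({0, 1}) = 2
G(3) = mex({0, 1, 2}) = 3
G(4) = mex({1, 2, 3}) = 0
G(5) = mex({0, 2, 3}) = 1
G(6) = mex({0, 1, 3}) = 2
Observe that G(4)..G(6) = 0, 1, 2 repeats G(0)..G(2) = 0, 1, 2.
For k >= max(S) = 3, G(k) is determined by the previous 3 values G(k-3)..G(k-1); a window of 3 consecutive values has recurred shifted by 4, so by induction G(k + 4) = G(k) for all k >= 0: the sequence is periodic from the start with period 4.
One period: G(0..3) = 0, 1, 2, 3.
31 mod 4 = 3, so G(31) = G(3) = 3.

3


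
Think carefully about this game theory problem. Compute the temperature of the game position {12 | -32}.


The game is {12 | -32}, a switch {a | b} with numbers a > b.
Cooling {a | b} by t gives {a - t | b + t}, which stops being hot when a - t = b + t, i.e. at t = (a - b)/2. So the temperature of a switch is (a - b)/2.
Temperature = (Left option - Right option) / 2
= (12 - (-32)) / 2
= 44 / 2
= 22

22


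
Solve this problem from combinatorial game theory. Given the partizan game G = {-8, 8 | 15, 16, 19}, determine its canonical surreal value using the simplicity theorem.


Left options: {-8, 8}, max = 8
Right options: {15, 16, 19}, min = 15
All options are numbers and max(Left) < min(Right), so by the simplicity theorem the value is the simplest (earliest-born) number strictly between 8 and 15.
Integers 9 through 14 all lie strictly between 8 and 15.
Among integers, the simplest (lowest birthday = smallest |n|; 0 is born on day 0, +-n on day n) is 9.
No non-integer in the interval can be simpler: if x is a non-integer in the interval, then floor(x) or ceil(x) also lies in the interval (the interval contains an integer), and both are proper prefixes of x's sign expansion, i.e. born earlier. So the game value is 9.
Game value = 9

9


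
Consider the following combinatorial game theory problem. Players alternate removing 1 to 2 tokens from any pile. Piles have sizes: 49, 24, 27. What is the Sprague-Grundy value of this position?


Subtraction set: {1, 2}
For this subtraction set, G(n) = n mod 3 (period = max + 1 = 3).
Pile 1 (size 49): G(49) = 49 mod 3 = 1
Pile 2 (size 24): G(24) = 24 mod 3 = 0
Pile 3 (size 27): G(27) = 27 mod 3 = 0
Total Grundy value = XOR of all: 1 XOR 0 XOR 0 = 1

1


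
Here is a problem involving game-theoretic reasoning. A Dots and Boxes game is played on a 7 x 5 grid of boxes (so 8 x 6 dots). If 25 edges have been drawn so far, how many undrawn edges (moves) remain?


Grid: 7 x 5 boxes, i.e. 8 rows and 6 columns of dots.
Horizontal edges: (rows + 1) * cols = 8 * 5 = 40
Vertical edges: rows * (cols + 1) = 7 * 6 = 42
Total edges: 40 + 42 = 82
Edges drawn: 25
Remaining: 82 - 25 = 57

57


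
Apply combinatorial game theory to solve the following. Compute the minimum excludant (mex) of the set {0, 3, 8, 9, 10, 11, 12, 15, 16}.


Set = {0, 3, 8, 9, 10, 11, 12, 15, 16}
0 is in the set.
1 is NOT in the set. This is the mex.
mex = 1

1


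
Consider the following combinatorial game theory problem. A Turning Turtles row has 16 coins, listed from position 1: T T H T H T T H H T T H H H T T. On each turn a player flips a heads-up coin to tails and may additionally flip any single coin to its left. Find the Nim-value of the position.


Coins: T T H T H T T H H T T H H H T T
Key fact: a single head at position k behaves exactly like a Nim heap of size k (turning it to T and optionally flipping a coin at j < k corresponds to moving the heap from k to j, or to 0), and heads combine as a disjunctive sum (two heads at the same place would cancel, matching j XOR j = 0). So the Nim-value is the XOR of the 1-indexed positions of the heads.
Face-up positions (1-indexed): [3, 5, 8, 9, 12, 13, 14]
XOR 0 with 3: 0 XOR 3 = 3
XOR 3 with 5: 3 XOR 5 = 6
XOR 6 with 8: 6 XOR 8 = 14
XOR 14 with 9: 14 XOR 9 = 7
XOR 7 with 12: 7 XOR 12 = 11
XOR 11 with 13: 11 XOR 13 = 6
XOR 6 with 14: 6 XOR 14 = 8
Nim-value = 8

8


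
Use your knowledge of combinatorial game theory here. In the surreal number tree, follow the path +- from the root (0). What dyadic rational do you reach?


Sign expansion: +-
Rule: track bounds (lo, hi), initially (-inf, +inf). On '+', the current value becomes lo and we move to the simplest number in (value, hi): value + 1 if hi = +inf, otherwise the midpoint (value + hi)/2. On '-', the current value becomes hi and we move to value - 1 if lo = -inf, otherwise the midpoint (lo + value)/2.
Start at 0.
Step 1: sign = +, move right. Bounds: (0, +inf). Value = 1
Step 2: sign = -, move left. Bounds: (0, 1). Value = 1/2
The surreal number with sign expansion +- is 1/2.

1/2


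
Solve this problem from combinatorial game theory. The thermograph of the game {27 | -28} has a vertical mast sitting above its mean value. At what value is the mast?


Game = {27 | -28}, a switch {a | b} with numbers a > b.
Its thermograph has left wall a - t and right wall b + t, which meet at t = (a - b)/2, where both equal (a + b)/2. So the mast (mean value) is at (a + b)/2.
Mean = (27 + (-28))/2 = -1/2 = -1/2

-1/2


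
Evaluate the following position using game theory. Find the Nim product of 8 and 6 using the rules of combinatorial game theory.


Nim multiplication is bilinear over XOR: (u XOR v) * w = (u*w) XOR (v*w).
So we split each operand into its bit components and XOR the pairwise Nim products.
8 = 8 (as XOR of powers of 2).
6 = 2 + 4 (as XOR of powers of 2).
Using the standard Nim-product table on single bits:
  2*2 = 3,   2*4 = 8,   2*8 = 12,
  4*4 = 6,   4*8 = 11,  8*8 = 13,
and  1*x = x (identity), k*l = l*k (commutative).
Pairwise Nim products:
  8 * 2 = 12
  8 * 4 = 11
XOR them: 12 XOR 11 = 7.
Result: 8 * 6 = 7 (in Nim).

7


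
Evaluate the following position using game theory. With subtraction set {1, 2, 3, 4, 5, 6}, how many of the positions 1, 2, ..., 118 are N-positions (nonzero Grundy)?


Subtraction set S = {1, 2, 3, 4, 5, 6}, so G(n) = n mod 7.
G(n) = 0 when n is a multiple of 7.
Multiples of 7 in [1, 118]: 16
N-positions (nonzero Grundy) = 118 - 16 = 102

102


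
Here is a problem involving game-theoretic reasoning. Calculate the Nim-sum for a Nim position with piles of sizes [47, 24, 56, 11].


We need the XOR (exclusive or) of all pile sizes.
After XOR-ing pile 1 (size 47): 0 XOR 47 = 47
After XOR-ing pile 2 (size 24): 47 XOR 24 = 55
After XOR-ing pile 3 (size 56): 55 XOR 56 = 15
After XOR-ing pile 4 (size 11): 15 XOR 11 = 4
The Nim-value of this position is 4.

4
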